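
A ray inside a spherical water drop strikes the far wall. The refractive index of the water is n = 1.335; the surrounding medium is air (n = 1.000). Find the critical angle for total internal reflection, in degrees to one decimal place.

sin θ_c = n_air / n = 1.000 / 1.335 = 0.7491.
θ_c = arcsin(0.7491) = 48.51°.

48.5°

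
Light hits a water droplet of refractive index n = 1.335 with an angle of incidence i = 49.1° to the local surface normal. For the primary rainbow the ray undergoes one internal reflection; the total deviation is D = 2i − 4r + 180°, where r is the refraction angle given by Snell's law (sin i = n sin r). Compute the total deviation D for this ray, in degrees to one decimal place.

sin r = sin 49.1° / 1.335 = 0.7559/1.335 = 0.5662; r = 34.48°.
D = 2·49.1° − 4·34.48° + 180° = 98.20° − 137.94° + 180° = 140.26°.

140.3°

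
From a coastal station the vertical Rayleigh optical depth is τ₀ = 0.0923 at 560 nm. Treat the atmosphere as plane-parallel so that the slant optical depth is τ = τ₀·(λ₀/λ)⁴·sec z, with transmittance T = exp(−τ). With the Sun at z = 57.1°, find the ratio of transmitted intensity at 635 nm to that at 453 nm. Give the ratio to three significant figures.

Airmass: sec 57.1° = 1.8410.
τ(635 nm) = 0.0923 × (560/635)⁴ × 1.8410 = 0.0923 × 0.6049 × 1.8410 = 0.1028.
τ(453 nm) = 0.0923 × (560/453)⁴ × 1.8410 = 0.0923 × 2.3354 × 1.8410 = 0.3968.
T(635)/T(453) = exp(τ_B − τ_A) = exp(0.2941) = 1.3419.

1.34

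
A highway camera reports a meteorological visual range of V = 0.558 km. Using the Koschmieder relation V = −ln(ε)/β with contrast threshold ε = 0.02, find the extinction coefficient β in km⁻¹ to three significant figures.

7.01 km⁻¹

β = −ln(0.02) / V = 3.912 / 0.558 = 7.0108 km⁻¹.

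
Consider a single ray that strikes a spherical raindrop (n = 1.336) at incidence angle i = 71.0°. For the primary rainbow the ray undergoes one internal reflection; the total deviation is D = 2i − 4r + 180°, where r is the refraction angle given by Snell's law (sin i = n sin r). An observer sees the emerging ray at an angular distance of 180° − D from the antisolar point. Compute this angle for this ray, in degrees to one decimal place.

sin r = sin 71.0° / 1.336 = 0.9455/1.336 = 0.7077; r = 45.05°.
D = 2·71.0° − 4·45.05° + 180° = 142.00° − 180.20° + 180° = 141.80°.
Angle from antisolar point = 180° − D = 38.20°.

38.2°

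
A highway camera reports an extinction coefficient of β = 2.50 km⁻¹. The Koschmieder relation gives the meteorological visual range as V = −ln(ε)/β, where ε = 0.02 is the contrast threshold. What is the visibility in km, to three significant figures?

V = −ln(0.02) / 2.50 = 3.912 / 2.50 = 1.5648 km.

1.56 km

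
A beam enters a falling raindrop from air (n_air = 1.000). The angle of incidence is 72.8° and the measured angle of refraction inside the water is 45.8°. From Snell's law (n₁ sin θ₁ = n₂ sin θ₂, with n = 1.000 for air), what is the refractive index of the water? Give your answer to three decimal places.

n = sin θ_i / sin θ_r = sin 72.8° / sin 45.8° = 0.9553 / 0.7169 = 1.3325.

1.332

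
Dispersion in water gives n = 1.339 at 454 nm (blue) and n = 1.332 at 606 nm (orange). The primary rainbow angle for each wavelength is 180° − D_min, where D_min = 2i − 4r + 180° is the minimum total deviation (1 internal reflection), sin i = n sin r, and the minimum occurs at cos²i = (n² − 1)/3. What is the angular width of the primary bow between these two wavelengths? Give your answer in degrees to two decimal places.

1.01°

At 454 nm (n = 1.339): cos²i = 0.26431 → i = 59.062°, r = 39.834°, D_min = 138.786°, rainbow angle = 41.214°.
At 606 nm (n = 1.332): cos²i = 0.25807 → i = 59.469°, r = 40.290°, D_min = 137.776°, rainbow angle = 42.224°.
Angular width = |41.214° − 42.224°| = 1.010°.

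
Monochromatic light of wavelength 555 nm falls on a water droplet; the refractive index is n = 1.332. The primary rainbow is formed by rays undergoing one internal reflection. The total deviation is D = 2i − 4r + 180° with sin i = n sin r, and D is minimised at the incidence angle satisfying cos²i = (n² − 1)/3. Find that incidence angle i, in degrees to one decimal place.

cos²i = (1.332² − 1)/3 = (1.77422 − 1)/3 = 0.25807.
cos i = 0.50801, so i = 59.469°.

59.5°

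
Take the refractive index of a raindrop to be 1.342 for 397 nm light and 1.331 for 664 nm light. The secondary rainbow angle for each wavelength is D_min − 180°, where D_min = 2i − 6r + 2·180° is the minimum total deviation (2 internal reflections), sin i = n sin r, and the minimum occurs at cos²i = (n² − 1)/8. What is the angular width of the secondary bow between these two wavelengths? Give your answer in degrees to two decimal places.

At 397 nm (n = 1.342): cos²i = 0.10012 → i = 71.554°, r = 44.981°, D_min = 233.222°, rainbow angle = 53.222°.
At 664 nm (n = 1.331): cos²i = 0.09645 → i = 71.907°, r = 45.575°, D_min = 230.365°, rainbow angle = 50.365°.
Angular width = |53.222° − 50.365°| = 2.857°.

2.86°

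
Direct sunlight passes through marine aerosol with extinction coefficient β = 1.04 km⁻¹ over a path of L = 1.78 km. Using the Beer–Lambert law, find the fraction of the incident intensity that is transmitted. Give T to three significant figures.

0.157

τ = β·L = 1.04 × 1.78 = 1.8512.
T = exp(−1.8512) = 0.1570.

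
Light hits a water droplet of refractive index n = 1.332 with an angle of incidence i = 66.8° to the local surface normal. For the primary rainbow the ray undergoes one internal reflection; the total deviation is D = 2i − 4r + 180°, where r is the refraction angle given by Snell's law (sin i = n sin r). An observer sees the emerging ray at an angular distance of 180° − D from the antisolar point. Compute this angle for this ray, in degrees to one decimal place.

sin r = sin 66.8° / 1.332 = 0.9191/1.332 = 0.6900; r = 43.63°.
D = 2·66.8° − 4·43.63° + 180° = 133.60° − 174.53° + 180° = 139.07°.
Angle from antisolar point = 180° − D = 40.93°.

40.9°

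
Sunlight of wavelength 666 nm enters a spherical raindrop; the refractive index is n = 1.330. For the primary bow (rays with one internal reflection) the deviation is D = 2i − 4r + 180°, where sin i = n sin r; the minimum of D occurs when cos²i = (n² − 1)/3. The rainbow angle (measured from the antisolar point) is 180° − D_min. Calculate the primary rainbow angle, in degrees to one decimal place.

cos²i = (1.76890 − 1)/3 = 0.25630; i = arccos(0.50626) = 59.585°.
sin r = sin 59.585°/1.330 = 0.64841; r = 40.422°.
D_min = 2·59.585° − 4·40.422° + 180° = 137.484°.
Rainbow angle = 180° − D_min = 42.516°.

42.5°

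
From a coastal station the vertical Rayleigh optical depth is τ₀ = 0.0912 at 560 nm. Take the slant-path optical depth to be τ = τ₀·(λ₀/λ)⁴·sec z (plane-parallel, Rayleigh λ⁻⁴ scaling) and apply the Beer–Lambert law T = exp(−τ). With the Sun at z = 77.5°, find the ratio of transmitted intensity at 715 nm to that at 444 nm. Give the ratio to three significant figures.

2.48

Airmass: sec 77.5° = 4.6202.
τ(715 nm) = 0.0912 × (560/715)⁴ × 4.6202 = 0.0912 × 0.3763 × 4.6202 = 0.1586.
τ(444 nm) = 0.0912 × (560/444)⁴ × 4.6202 = 0.0912 × 2.5306 × 4.6202 = 1.0663.
T(715)/T(444) = exp(τ_B − τ_A) = exp(0.9077) = 2.4787.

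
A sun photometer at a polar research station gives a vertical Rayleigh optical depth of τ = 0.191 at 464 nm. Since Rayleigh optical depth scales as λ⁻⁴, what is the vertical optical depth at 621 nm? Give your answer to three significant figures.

τ(621 nm) = τ(464 nm) × (464/621)⁴ = 0.191 × (0.7472)⁴ = 0.191 × 0.3117 = 0.0595.

0.0595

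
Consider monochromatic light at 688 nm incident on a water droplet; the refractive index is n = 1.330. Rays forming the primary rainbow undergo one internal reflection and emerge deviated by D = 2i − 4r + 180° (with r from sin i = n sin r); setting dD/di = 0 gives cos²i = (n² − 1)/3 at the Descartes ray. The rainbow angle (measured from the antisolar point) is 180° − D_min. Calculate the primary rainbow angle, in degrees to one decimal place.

cos²i = (1.76890 − 1)/3 = 0.25630; i = arccos(0.50626) = 59.585°.
sin r = sin 59.585°/1.330 = 0.64841; r = 40.422°.
D_min = 2·59.585° − 4·40.422° + 180° = 137.484°.
Rainbow angle = 180° − D_min = 42.516°.

42.5°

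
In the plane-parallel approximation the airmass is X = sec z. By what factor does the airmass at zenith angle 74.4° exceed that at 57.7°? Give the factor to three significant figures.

X(74.4°)/X(57.7°) = sec 74.4° / sec 57.7° = cos 57.7° / cos 74.4° = 0.5344/0.2689 = 1.9870.

1.99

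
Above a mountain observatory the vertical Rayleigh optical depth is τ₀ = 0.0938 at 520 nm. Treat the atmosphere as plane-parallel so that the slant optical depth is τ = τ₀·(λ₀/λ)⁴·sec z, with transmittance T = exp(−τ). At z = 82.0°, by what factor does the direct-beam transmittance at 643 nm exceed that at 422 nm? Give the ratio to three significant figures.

Airmass: sec 82.0° = 7.1853.
τ(643 nm) = 0.0938 × (520/643)⁴ × 7.1853 = 0.0938 × 0.4277 × 7.1853 = 0.2883.
τ(422 nm) = 0.0938 × (520/422)⁴ × 7.1853 = 0.0938 × 2.3055 × 7.1853 = 1.5539.
T(643)/T(422) = exp(τ_B − τ_A) = exp(1.2656) = 3.5451.

3.55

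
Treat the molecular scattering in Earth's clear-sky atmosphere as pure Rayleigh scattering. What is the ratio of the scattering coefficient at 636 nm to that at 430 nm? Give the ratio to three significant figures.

Rayleigh scattering ∝ λ⁻⁴, so the ratio of coefficients is the inverse fourth power of the wavelength ratio.
σ(636)/σ(430) = (430/636)⁴ = (0.6761)⁴ = 0.209.

0.209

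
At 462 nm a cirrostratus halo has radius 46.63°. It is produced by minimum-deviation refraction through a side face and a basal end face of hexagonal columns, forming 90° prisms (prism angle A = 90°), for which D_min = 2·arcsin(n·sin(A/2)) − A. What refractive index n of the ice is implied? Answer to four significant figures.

Rearranging: n = sin((D_min + A)/2) / sin(A/2).
(D_min + A)/2 = (46.63° + 90°)/2 = 68.315°.
n = sin 68.315° / sin 45° = 0.9292 / 0.7071 = 1.3141.

1.314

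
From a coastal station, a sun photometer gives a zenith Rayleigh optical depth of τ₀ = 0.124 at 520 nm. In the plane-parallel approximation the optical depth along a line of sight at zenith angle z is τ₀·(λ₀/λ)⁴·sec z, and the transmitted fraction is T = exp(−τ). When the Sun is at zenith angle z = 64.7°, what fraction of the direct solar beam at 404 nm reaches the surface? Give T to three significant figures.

sec 64.7° = 2.3400.
τ = 0.124 × (520/404)⁴ × 2.3400 = 0.124 × 2.7447 × 2.3400 = 0.7964.
T = exp(−0.7964) = 0.4510.

0.451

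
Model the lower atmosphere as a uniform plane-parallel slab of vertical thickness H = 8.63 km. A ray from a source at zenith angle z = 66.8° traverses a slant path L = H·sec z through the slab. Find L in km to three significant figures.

sec z = 1/cos 66.8° = 2.5384.
L = 8.63 × 2.5384 = 21.907 km.

21.9 km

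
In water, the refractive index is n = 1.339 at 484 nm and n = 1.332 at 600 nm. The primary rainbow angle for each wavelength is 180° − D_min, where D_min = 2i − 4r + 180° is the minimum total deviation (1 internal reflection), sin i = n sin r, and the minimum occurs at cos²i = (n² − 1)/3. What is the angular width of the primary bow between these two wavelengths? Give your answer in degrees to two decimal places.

1.01°

At 484 nm (n = 1.339): cos²i = 0.26431 → i = 59.062°, r = 39.834°, D_min = 138.786°, rainbow angle = 41.214°.
At 600 nm (n = 1.332): cos²i = 0.25807 → i = 59.469°, r = 40.290°, D_min = 137.776°, rainbow angle = 42.224°.
Angular width = |41.214° − 42.224°| = 1.010°.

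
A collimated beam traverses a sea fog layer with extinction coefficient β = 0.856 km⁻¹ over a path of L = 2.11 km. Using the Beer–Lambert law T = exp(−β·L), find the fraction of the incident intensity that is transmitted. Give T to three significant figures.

0.164

τ = β·L = 0.856 × 2.11 = 1.8062.
T = exp(−1.8062) = 0.1643.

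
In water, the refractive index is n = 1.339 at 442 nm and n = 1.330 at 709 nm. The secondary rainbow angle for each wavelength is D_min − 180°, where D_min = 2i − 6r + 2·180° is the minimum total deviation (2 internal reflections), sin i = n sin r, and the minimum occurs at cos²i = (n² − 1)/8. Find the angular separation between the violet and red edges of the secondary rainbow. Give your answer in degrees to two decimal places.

2.35°

At 442 nm (n = 1.339): cos²i = 0.09912 → i = 71.650°, r = 45.141°, D_min = 232.451°, rainbow angle = 52.451°.
At 709 nm (n = 1.330): cos²i = 0.09611 → i = 71.940°, r = 45.630°, D_min = 230.101°, rainbow angle = 50.101°.
Angular width = |52.451° − 50.101°| = 2.350°.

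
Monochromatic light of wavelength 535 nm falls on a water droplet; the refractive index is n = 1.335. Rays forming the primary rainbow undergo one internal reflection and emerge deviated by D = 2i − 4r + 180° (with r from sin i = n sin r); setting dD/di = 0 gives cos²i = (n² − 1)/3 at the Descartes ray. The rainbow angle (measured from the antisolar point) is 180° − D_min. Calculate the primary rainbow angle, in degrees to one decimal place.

cos²i = (1.78222 − 1)/3 = 0.26074; i = arccos(0.51063) = 59.294°.
sin r = sin 59.294°/1.335 = 0.64405; r = 40.094°.
D_min = 2·59.294° − 4·40.094° + 180° = 138.212°.
Rainbow angle = 180° − D_min = 41.788°.

41.8°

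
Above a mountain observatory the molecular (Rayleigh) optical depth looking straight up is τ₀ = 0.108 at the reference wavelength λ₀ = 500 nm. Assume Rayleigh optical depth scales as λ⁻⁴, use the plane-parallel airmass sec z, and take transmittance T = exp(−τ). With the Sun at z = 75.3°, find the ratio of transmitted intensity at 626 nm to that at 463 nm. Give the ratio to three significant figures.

1.50

Airmass: sec 75.3° = 3.9408.
τ(626 nm) = 0.108 × (500/626)⁴ × 3.9408 = 0.108 × 0.4070 × 3.9408 = 0.1732.
τ(463 nm) = 0.108 × (500/463)⁴ × 3.9408 = 0.108 × 1.3601 × 3.9408 = 0.5788.
T(626)/T(463) = exp(τ_B − τ_A) = exp(0.4056) = 1.5002.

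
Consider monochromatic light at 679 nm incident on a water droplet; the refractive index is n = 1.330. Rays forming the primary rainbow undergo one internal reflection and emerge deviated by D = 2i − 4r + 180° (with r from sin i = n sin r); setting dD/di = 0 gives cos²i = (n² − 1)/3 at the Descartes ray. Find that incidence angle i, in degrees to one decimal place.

59.6°

cos²i = (1.330² − 1)/3 = (1.76890 − 1)/3 = 0.25630.
cos i = 0.50626, so i = 59.585°.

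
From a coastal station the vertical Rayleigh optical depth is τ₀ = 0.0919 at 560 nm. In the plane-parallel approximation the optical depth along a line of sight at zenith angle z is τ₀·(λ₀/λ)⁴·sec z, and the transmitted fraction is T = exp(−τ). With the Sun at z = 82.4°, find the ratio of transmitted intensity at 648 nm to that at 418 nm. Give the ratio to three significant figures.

Airmass: sec 82.4° = 7.5611.
τ(648 nm) = 0.0919 × (560/648)⁴ × 7.5611 = 0.0919 × 0.5578 × 7.5611 = 0.3876.
τ(418 nm) = 0.0919 × (560/418)⁴ × 7.5611 = 0.0919 × 3.2214 × 7.5611 = 2.2384.
T(648)/T(418) = exp(τ_B − τ_A) = exp(1.8509) = 6.3654.

6.37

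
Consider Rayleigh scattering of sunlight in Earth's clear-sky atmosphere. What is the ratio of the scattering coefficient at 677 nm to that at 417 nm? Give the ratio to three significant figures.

Rayleigh scattering ∝ λ⁻⁴, so the ratio of coefficients is the inverse fourth power of the wavelength ratio.
σ(677)/σ(417) = (417/677)⁴ = (0.6160)⁴ = 0.1439.

0.144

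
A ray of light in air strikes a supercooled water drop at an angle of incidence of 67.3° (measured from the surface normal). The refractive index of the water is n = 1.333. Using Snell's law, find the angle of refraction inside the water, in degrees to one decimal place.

Snell: sin θ_r = sin θ_i / n = sin 67.3° / 1.333 = 0.9225 / 1.333 = 0.6921.
θ_r = arcsin(0.6921) = 43.79°.

43.8°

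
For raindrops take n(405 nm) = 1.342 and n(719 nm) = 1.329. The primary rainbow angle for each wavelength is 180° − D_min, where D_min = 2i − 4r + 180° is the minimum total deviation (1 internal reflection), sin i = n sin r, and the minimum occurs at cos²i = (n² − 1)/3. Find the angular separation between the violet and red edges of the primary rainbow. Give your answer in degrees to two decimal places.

At 405 nm (n = 1.342): cos²i = 0.26699 → i = 58.888°, r = 39.641°, D_min = 139.213°, rainbow angle = 40.787°.
At 719 nm (n = 1.329): cos²i = 0.25541 → i = 59.643°, r = 40.487°, D_min = 137.337°, rainbow angle = 42.663°.
Angular width = |40.787° − 42.663°| = 1.876°.

1.88°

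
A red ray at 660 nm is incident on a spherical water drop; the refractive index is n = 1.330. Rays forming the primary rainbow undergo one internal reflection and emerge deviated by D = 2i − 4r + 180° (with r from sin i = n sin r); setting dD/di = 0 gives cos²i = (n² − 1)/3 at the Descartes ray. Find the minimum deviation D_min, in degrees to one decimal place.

cos²i = (1.76890 − 1)/3 = 0.25630; i = arccos(0.50626) = 59.585°.
sin r = sin 59.585°/1.330 = 0.64841; r = 40.422°.
D_min = 2·59.585° − 4·40.422° + 180° = 137.484°.

137.5°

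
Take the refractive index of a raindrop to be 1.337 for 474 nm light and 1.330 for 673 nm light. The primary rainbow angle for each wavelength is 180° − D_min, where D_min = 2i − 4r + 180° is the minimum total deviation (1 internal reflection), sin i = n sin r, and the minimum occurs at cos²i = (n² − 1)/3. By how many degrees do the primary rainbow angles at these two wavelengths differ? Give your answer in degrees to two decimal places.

1.02°

At 474 nm (n = 1.337): cos²i = 0.26252 → i = 59.178°, r = 39.964°, D_min = 138.500°, rainbow angle = 41.500°.
At 673 nm (n = 1.330): cos²i = 0.25630 → i = 59.585°, r = 40.422°, D_min = 137.484°, rainbow angle = 42.516°.
Angular width = |41.500° − 42.516°| = 1.016°.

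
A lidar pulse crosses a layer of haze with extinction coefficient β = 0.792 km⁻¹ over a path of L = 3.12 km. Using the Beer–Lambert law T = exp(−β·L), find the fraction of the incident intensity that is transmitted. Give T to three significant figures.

0.0845

τ = β·L = 0.792 × 3.12 = 2.4710.
T = exp(−2.4710) = 0.0845.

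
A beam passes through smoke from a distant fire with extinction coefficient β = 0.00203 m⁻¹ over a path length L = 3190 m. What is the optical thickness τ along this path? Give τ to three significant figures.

τ = β·L = 0.00203 × 3190 = 6.4757.

6.48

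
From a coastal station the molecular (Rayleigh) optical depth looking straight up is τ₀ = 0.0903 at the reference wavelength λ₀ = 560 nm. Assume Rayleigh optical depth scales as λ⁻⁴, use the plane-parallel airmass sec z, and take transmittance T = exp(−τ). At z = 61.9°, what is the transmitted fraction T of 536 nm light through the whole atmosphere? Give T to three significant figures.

sec 61.9° = 2.1231.
τ = 0.0903 × (560/536)⁴ × 2.1231 = 0.0903 × 1.1915 × 2.1231 = 0.2284.
T = exp(−0.2284) = 0.7958.

0.796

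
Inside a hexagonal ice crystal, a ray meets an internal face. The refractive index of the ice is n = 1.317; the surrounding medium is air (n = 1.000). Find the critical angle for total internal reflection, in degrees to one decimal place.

49.4°

sin θ_c = n_air / n = 1.000 / 1.317 = 0.7593.
θ_c = arcsin(0.7593) = 49.40°.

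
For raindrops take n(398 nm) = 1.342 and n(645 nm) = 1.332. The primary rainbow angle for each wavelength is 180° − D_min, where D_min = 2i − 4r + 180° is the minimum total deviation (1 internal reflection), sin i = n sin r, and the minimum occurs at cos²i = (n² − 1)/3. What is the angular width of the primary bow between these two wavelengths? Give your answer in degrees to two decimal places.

1.44°

At 398 nm (n = 1.342): cos²i = 0.26699 → i = 58.888°, r = 39.641°, D_min = 139.213°, rainbow angle = 40.787°.
At 645 nm (n = 1.332): cos²i = 0.25807 → i = 59.469°, r = 40.290°, D_min = 137.776°, rainbow angle = 42.224°.
Angular width = |40.787° − 42.224°| = 1.437°.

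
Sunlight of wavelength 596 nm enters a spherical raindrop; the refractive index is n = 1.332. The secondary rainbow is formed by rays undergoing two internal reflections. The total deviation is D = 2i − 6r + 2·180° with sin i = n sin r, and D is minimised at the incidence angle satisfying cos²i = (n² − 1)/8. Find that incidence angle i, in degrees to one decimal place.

71.9°

cos²i = (1.332² − 1)/8 = (1.77422 − 1)/8 = 0.09678.
cos i = 0.31109, so i = 71.875°.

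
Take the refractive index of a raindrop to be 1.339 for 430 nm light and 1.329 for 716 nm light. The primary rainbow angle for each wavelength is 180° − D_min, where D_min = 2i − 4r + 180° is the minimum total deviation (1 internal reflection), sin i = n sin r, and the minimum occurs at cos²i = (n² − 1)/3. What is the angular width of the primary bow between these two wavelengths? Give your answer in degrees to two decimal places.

At 430 nm (n = 1.339): cos²i = 0.26431 → i = 59.062°, r = 39.834°, D_min = 138.786°, rainbow angle = 41.214°.
At 716 nm (n = 1.329): cos²i = 0.25541 → i = 59.643°, r = 40.487°, D_min = 137.337°, rainbow angle = 42.663°.
Angular width = |41.214° − 42.663°| = 1.450°.

1.45°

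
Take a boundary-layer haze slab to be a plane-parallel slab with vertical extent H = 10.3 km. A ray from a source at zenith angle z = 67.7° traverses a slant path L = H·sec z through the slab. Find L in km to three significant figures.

sec z = 1/cos 67.7° = 2.6354.
L = 10.3 × 2.6354 = 27.144 km.

27.1 km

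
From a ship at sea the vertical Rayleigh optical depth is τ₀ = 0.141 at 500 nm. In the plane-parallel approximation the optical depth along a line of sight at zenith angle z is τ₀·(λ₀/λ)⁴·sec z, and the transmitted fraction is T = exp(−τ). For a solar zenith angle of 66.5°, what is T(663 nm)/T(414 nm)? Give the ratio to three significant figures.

Airmass: sec 66.5° = 2.5078.
τ(663 nm) = 0.141 × (500/663)⁴ × 2.5078 = 0.141 × 0.3235 × 2.5078 = 0.1144.
τ(414 nm) = 0.141 × (500/414)⁴ × 2.5078 = 0.141 × 2.1275 × 2.5078 = 0.7523.
T(663)/T(414) = exp(τ_B − τ_A) = exp(0.6379) = 1.8926.

1.89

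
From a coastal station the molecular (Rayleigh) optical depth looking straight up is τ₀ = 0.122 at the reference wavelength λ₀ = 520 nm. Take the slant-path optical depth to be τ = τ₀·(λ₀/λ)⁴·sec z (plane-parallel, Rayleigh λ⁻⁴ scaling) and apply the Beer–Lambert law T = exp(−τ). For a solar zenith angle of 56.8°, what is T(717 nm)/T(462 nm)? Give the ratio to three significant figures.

Airmass: sec 56.8° = 1.8263.
τ(717 nm) = 0.122 × (520/717)⁴ × 1.8263 = 0.122 × 0.2767 × 1.8263 = 0.0616.
τ(462 nm) = 0.122 × (520/462)⁴ × 1.8263 = 0.122 × 1.6049 × 1.8263 = 0.3576.
T(717)/T(462) = exp(τ_B − τ_A) = exp(0.2959) = 1.3444.

1.34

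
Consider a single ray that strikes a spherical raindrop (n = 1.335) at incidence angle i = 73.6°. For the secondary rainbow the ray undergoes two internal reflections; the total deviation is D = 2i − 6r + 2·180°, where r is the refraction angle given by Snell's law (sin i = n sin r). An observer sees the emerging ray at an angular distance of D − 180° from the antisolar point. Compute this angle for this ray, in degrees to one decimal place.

51.6°

sin r = sin 73.6° / 1.335 = 0.9593/1.335 = 0.7186; r = 45.94°.
D = 2·73.6° − 6·45.94° + 2·180° = 147.20° − 275.63° + 360° = 231.57°.
Angle from antisolar point = D − 180° = 51.57°.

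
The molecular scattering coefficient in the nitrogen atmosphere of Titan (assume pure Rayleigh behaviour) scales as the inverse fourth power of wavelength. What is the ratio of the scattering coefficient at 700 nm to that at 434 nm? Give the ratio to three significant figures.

0.148

Rayleigh scattering ∝ λ⁻⁴, so the ratio of coefficients is the inverse fourth power of the wavelength ratio.
σ(700)/σ(434) = (434/700)⁴ = (0.6200)⁴ = 0.1478.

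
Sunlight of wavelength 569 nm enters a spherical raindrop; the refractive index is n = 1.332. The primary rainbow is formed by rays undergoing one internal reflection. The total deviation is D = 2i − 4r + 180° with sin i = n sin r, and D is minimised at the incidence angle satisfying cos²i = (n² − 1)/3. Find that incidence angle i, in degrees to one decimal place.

cos²i = (1.332² − 1)/3 = (1.77422 − 1)/3 = 0.25807.
cos i = 0.50801, so i = 59.469°.

59.5°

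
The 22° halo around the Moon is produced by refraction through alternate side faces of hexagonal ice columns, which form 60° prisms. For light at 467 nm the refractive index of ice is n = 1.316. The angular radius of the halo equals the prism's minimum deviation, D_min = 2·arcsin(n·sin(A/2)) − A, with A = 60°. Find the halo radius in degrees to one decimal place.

n·sin(A/2) = 1.316 × sin 30° = 1.316 × 0.5000 = 0.6580.
D_min = 2·arcsin(0.6580) − 60° = 2 × 41.148° − 60° = 22.295°.

22.3°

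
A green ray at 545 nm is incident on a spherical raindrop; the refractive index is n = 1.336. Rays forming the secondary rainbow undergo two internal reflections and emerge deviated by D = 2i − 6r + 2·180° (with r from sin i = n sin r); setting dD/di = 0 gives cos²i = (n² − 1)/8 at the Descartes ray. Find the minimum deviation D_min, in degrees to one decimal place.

cos²i = (1.78490 − 1)/8 = 0.09811; i = arccos(0.31323) = 71.746°.
sin r = sin 71.746°/1.336 = 0.71084; r = 45.303°.
D_min = 2·71.746° − 6·45.303° + 360° = 231.674°.

231.7°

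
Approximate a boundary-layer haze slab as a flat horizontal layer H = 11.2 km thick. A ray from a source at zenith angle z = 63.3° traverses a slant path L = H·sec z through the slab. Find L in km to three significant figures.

sec z = 1/cos 63.3° = 2.2256.
L = 11.2 × 2.2256 = 24.927 km.

24.9 km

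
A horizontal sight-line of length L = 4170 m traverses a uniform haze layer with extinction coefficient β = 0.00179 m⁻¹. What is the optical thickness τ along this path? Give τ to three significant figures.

τ = β·L = 0.00179 × 4170 = 7.4643.

7.46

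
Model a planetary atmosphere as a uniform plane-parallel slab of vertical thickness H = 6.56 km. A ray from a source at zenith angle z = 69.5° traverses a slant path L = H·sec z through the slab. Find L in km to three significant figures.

sec z = 1/cos 69.5° = 2.8555.
L = 6.56 × 2.8555 = 18.732 km.

18.7 km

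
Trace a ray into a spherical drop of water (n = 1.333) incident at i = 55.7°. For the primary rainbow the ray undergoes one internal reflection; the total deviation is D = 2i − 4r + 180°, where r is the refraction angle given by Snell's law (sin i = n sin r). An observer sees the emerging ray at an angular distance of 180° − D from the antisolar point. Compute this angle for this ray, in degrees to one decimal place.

sin r = sin 55.7° / 1.333 = 0.8261/1.333 = 0.6197; r = 38.30°.
D = 2·55.7° − 4·38.30° + 180° = 111.40° − 153.19° + 180° = 138.21°.
Angle from antisolar point = 180° − D = 41.79°.

41.8°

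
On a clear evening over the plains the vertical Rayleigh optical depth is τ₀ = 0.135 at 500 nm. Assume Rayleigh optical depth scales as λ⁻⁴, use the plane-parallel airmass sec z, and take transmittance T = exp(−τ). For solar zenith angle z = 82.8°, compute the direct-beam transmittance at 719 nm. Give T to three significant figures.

sec 82.8° = 7.9787.
τ = 0.135 × (500/719)⁴ × 7.9787 = 0.135 × 0.2339 × 7.9787 = 0.2519.
T = exp(−0.2519) = 0.7773.

0.777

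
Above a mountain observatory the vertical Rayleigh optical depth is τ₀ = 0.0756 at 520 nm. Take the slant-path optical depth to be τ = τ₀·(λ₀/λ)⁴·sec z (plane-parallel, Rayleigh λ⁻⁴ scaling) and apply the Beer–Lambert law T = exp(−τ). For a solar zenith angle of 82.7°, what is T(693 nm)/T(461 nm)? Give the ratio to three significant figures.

2.17

Airmass: sec 82.7° = 7.8700.
τ(693 nm) = 0.0756 × (520/693)⁴ × 7.8700 = 0.0756 × 0.3170 × 7.8700 = 0.1886.
τ(461 nm) = 0.0756 × (520/461)⁴ × 7.8700 = 0.0756 × 1.6189 × 7.8700 = 0.9632.
T(693)/T(461) = exp(τ_B − τ_A) = exp(0.7746) = 2.1696.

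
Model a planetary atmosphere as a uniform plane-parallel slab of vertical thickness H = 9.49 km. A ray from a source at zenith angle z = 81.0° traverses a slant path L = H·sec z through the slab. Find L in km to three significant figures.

60.7 km

sec z = 1/cos 81.0° = 6.3925.
L = 9.49 × 6.3925 = 60.664 km.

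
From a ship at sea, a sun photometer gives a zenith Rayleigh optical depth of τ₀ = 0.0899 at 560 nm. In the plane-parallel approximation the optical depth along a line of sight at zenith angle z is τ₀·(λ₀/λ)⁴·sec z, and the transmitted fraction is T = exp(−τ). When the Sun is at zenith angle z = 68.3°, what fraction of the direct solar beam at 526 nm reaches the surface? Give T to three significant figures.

0.732

sec 68.3° = 2.7046.
τ = 0.0899 × (560/526)⁴ × 2.7046 = 0.0899 × 1.2847 × 2.7046 = 0.3124.
T = exp(−0.3124) = 0.7317.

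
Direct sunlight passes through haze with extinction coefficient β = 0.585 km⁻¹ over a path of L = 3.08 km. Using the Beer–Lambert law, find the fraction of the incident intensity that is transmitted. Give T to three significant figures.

0.165

τ = β·L = 0.585 × 3.08 = 1.8018.
T = exp(−1.8018) = 0.1650.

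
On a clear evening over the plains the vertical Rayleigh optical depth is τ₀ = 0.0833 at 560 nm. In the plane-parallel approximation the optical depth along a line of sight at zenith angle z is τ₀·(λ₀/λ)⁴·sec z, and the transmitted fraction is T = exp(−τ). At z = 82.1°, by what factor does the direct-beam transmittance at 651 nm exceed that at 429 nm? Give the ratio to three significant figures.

Airmass: sec 82.1° = 7.2757.
τ(651 nm) = 0.0833 × (560/651)⁴ × 7.2757 = 0.0833 × 0.5476 × 7.2757 = 0.3319.
τ(429 nm) = 0.0833 × (560/429)⁴ × 7.2757 = 0.0833 × 2.9035 × 7.2757 = 1.7597.
T(651)/T(429) = exp(τ_B − τ_A) = exp(1.4279) = 4.1697.

4.17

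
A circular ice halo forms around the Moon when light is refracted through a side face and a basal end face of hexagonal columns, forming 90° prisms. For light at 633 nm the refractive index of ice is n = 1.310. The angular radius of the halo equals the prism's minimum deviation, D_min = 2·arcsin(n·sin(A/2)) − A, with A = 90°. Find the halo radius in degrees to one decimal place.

45.7°

n·sin(A/2) = 1.310 × sin 45° = 1.310 × 0.7071 = 0.9263.
D_min = 2·arcsin(0.9263) − 90° = 2 × 67.867° − 90° = 45.733°.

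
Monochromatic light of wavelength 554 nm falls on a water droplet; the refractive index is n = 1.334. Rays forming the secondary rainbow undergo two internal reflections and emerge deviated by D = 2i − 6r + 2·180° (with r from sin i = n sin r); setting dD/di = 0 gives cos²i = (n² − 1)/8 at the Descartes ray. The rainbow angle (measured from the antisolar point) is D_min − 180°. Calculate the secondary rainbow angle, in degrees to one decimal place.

cos²i = (1.77956 − 1)/8 = 0.09744; i = arccos(0.31216) = 71.810°.
sin r = sin 71.810°/1.334 = 0.71217; r = 45.411°.
D_min = 2·71.810° − 6·45.411° + 360° = 231.153°.
Rainbow angle = D_min − 180° = 51.153°.

51.2°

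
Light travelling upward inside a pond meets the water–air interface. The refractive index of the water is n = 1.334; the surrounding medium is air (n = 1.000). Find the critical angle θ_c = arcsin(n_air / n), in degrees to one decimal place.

48.6°

sin θ_c = n_air / n = 1.000 / 1.334 = 0.7496.
θ_c = arcsin(0.7496) = 48.56°.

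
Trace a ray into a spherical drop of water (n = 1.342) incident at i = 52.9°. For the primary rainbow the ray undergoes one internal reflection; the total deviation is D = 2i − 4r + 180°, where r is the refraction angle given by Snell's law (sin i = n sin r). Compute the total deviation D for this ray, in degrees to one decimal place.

139.9°

sin r = sin 52.9° / 1.342 = 0.7976/1.342 = 0.5943; r = 36.46°.
D = 2·52.9° − 4·36.46° + 180° = 105.80° − 145.86° + 180° = 139.94°.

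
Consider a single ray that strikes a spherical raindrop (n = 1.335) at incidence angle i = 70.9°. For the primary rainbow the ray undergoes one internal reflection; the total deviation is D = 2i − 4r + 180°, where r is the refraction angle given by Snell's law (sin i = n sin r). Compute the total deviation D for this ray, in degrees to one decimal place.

141.6°

sin r = sin 70.9° / 1.335 = 0.9449/1.335 = 0.7078; r = 45.06°.
D = 2·70.9° − 4·45.06° + 180° = 141.80° − 180.23° + 180° = 141.57°.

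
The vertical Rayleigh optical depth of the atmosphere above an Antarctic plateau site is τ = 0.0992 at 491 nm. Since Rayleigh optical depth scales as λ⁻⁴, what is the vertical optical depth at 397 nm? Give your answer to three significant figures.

τ(397 nm) = τ(491 nm) × (491/397)⁴ = 0.0992 × (1.2368)⁴ = 0.0992 × 2.3397 = 0.2321.

0.232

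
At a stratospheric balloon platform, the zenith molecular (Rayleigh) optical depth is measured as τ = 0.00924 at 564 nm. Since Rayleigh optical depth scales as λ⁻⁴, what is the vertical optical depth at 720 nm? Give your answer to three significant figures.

0.00348

τ(720 nm) = τ(564 nm) × (564/720)⁴ = 0.00924 × (0.7833)⁴ = 0.00924 × 0.3765 = 0.0035.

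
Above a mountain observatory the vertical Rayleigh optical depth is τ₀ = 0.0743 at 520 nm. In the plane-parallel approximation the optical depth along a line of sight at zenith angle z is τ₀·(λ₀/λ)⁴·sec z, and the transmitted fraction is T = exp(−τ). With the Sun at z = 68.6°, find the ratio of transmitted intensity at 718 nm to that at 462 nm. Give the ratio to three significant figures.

Airmass: sec 68.6° = 2.7407.
τ(718 nm) = 0.0743 × (520/718)⁴ × 2.7407 = 0.0743 × 0.2751 × 2.7407 = 0.0560.
τ(462 nm) = 0.0743 × (520/462)⁴ × 2.7407 = 0.0743 × 1.6049 × 2.7407 = 0.3268.
T(718)/T(462) = exp(τ_B − τ_A) = exp(0.2708) = 1.3110.

1.31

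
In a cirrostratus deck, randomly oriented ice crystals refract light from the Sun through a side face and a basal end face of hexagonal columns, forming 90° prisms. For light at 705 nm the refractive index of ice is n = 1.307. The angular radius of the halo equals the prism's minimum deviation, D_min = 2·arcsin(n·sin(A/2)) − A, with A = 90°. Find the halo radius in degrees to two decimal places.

45.09°

n·sin(A/2) = 1.307 × sin 45° = 1.307 × 0.7071 = 0.9242.
D_min = 2·arcsin(0.9242) − 90° = 2 × 67.546° − 90° = 45.093°.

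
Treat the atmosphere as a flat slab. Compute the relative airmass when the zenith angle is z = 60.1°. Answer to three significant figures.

X = sec z = 1/cos 60.1° = 1/0.4985 = 2.0061.

2.01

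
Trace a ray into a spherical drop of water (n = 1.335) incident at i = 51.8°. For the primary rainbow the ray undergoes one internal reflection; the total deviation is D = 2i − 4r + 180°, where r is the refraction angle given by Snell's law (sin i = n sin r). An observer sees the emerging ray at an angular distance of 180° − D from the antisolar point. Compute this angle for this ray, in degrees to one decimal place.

sin r = sin 51.8° / 1.335 = 0.7859/1.335 = 0.5887; r = 36.06°.
D = 2·51.8° − 4·36.06° + 180° = 103.60° − 144.25° + 180° = 139.35°.
Angle from antisolar point = 180° − D = 40.65°.

40.6°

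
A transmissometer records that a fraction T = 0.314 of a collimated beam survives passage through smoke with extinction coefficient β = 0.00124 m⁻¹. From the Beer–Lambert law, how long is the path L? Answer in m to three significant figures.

934 m

Beer–Lambert: T = exp(−βL) ⇒ L = −ln(T)/β = −ln(0.314)/0.00124 = 1.1584/0.00124 = 934.2 m.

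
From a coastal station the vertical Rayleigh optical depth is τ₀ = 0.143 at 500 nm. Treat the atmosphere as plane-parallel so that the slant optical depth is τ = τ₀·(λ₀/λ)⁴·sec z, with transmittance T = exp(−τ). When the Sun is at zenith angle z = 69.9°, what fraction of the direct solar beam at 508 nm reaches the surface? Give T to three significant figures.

sec 69.9° = 2.9099.
τ = 0.143 × (500/508)⁴ × 2.9099 = 0.143 × 0.9385 × 2.9099 = 0.3905.
T = exp(−0.3905) = 0.6767.

0.677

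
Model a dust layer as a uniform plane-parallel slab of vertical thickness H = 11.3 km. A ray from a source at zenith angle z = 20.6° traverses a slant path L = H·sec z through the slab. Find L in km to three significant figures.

sec z = 1/cos 20.6° = 1.0683.
L = 11.3 × 1.0683 = 12.072 km.

12.1 km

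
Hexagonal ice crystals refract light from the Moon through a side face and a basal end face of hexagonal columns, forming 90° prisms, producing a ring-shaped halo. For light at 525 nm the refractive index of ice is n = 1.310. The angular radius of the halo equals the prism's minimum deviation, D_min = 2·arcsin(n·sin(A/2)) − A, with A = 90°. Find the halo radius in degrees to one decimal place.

45.7°

n·sin(A/2) = 1.310 × sin 45° = 1.310 × 0.7071 = 0.9263.
D_min = 2·arcsin(0.9263) − 90° = 2 × 67.867° − 90° = 45.733°.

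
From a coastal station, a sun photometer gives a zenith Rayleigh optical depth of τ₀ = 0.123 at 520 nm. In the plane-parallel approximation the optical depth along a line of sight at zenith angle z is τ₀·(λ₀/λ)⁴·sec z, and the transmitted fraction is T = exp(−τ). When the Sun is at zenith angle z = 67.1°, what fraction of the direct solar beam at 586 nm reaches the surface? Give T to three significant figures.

sec 67.1° = 2.5699.
τ = 0.123 × (520/586)⁴ × 2.5699 = 0.123 × 0.6200 × 2.5699 = 0.1960.
T = exp(−0.1960) = 0.8220.

0.822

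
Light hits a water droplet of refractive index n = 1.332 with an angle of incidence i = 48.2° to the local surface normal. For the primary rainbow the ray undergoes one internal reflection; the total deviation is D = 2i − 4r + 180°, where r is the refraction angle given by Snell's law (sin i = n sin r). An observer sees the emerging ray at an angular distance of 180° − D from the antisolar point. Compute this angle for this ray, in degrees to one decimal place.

39.7°

sin r = sin 48.2° / 1.332 = 0.7455/1.332 = 0.5597; r = 34.03°.
D = 2·48.2° − 4·34.03° + 180° = 96.40° − 136.13° + 180° = 140.27°.
Angle from antisolar point = 180° − D = 39.73°.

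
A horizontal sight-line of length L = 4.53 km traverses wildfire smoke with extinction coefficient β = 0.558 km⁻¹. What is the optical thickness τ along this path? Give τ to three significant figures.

τ = β·L = 0.558 × 4.53 = 2.5277.

2.53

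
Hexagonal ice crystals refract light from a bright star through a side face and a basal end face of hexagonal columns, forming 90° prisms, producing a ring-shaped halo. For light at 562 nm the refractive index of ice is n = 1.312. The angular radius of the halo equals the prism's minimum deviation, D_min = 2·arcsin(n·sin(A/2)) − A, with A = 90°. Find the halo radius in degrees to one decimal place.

n·sin(A/2) = 1.312 × sin 45° = 1.312 × 0.7071 = 0.9277.
D_min = 2·arcsin(0.9277) − 90° = 2 × 68.083° − 90° = 46.166°.

46.2°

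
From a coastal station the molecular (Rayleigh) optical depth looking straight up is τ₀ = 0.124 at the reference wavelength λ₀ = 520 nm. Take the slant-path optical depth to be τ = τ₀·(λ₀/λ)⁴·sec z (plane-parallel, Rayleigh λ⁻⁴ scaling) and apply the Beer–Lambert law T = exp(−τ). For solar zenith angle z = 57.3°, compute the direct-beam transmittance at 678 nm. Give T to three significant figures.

0.924

sec 57.3° = 1.8510.
τ = 0.124 × (520/678)⁴ × 1.8510 = 0.124 × 0.3460 × 1.8510 = 0.0794.
T = exp(−0.0794) = 0.9237.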